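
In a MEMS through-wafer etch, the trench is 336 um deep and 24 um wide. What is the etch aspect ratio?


Step 1: AR = depth / width
Step 2: AR = 336 / 24
AR = 14.0


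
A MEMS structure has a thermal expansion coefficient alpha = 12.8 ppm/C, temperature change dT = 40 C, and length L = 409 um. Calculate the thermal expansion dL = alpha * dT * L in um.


Step 1: Convert CTE: alpha = 12.8 ppm/C = 12.8e-6 /C
Step 2: dL = 12.8e-6 * 40 * 409
dL = 0.2094 um


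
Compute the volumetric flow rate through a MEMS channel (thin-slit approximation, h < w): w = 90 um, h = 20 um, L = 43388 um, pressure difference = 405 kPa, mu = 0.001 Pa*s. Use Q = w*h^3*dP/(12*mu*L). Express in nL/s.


Step 1: Convert all dimensions to SI (meters).
w = 90e-6 m, h = 20e-6 m, L = 43388e-6 m, dP = 405e3 Pa
Step 2: Q = w * h^3 * dP / (12 * mu * L)
Q = 90e-6 * (20e-6)^3 * 405e3 / (12 * 0.001 * 43388e-6) = 5.6006269e-10 m^3/s
Step 3: Convert Q from m^3/s to nL/s (1 m^3 = 1e12 nL, so multiply by 1e12).
Q = 560.063 nL/s


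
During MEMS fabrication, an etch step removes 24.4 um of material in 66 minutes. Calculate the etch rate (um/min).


Step 1: Etch rate = depth / time
Step 2: rate = 24.4 / 66
rate = 0.37 um/min


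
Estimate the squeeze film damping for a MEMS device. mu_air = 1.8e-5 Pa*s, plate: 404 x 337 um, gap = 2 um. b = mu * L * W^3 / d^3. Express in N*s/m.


Step 1: Convert to SI.
L = 404e-6 m, W = 337e-6 m, d = 2e-6 m
Step 2: W^3 = (337e-6)^3 = 3.83e-11 m^3
Step 3: d^3 = (2e-6)^3 = 8.00e-18 m^3
Step 4: b = 1.8e-5 * 404e-6 * 3.83e-11 / 8.00e-18
b = 3.48e-02 N*s/m


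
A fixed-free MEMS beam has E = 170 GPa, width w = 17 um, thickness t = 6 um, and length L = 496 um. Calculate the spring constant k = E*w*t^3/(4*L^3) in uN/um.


Step 1: Convert E to consistent units (1 GPa = 1000 uN/um^2).
E = 170 GPa = 170000 uN/um^2
Step 2: Compute t^3 = 6^3 = 216
Step 3: Compute L^3 = 496^3 = 122023936
Step 4: k = 170000 * 17 * 216 / (4 * 122023936)
k = 1.2789 uN/um


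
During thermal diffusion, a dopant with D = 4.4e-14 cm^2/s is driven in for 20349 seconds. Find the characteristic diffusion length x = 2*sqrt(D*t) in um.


Step 1: Compute D*t = 4.4e-14 * 20349 = 8.95356e-10 cm^2
Step 2: sqrt(D*t) = 2.9922e-05 cm
Step 3: x = 2 * 2.9922e-05 cm = 5.9844e-05 cm
Step 4: Convert to um (1 cm = 1e4 um): x = 0.598 um


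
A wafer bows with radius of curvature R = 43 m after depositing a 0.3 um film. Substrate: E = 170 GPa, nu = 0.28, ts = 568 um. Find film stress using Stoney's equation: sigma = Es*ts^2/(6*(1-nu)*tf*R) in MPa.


Step 1: Compute numerator: Es * ts^2 = 170 * 568^2 = 54846080 (GPa*um^2)
Step 2: Compute denominator (R in um): 6*(1-nu)*tf*R = 6*0.72*0.3*43e6 = 55728000.0 (um^2)
Step 3: sigma (GPa) = 54846080 / 55728000.0 = 9.84175e-01 GPa
Step 4: Convert to MPa (x1000): sigma = 984.2 MPa


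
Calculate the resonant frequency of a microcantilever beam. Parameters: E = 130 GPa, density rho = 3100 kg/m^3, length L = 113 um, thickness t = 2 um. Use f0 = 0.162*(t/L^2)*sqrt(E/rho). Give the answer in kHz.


Step 1: Convert units to SI.
t_SI = 2e-6 m, L_SI = 113e-6 m
Step 2: Calculate sqrt(E/rho).
sqrt(130e9 / 3100) = 6475.76 m/s
Step 3: Compute f0.
f0 = 0.162 * 2e-6 / (113e-6)^2 * 6475.76 = 164315.6 Hz = 164.32 kHz


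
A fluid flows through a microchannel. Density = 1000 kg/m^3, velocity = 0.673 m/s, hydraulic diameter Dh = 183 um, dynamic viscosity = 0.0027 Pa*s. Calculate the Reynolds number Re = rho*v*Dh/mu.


Step 1: Convert Dh to meters: Dh = 183e-6 m
Step 2: Re = rho * v * Dh / mu
Re = 1000 * 0.673 * 183e-6 / 0.0027
Re = 45.614


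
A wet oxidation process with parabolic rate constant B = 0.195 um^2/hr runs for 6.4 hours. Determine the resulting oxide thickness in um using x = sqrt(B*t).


Step 1: Compute B*t = 0.195 * 6.4 = 1.248
Step 2: x = sqrt(1.248)
x = 1.117 um


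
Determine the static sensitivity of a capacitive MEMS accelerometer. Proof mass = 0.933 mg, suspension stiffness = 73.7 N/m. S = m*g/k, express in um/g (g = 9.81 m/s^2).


Step 1: Convert mass: m = 0.933 mg = 9.33e-07 kg
Step 2: S = m * g / k = 9.33e-07 * 9.81 / 73.7
Step 3: S = 1.24e-07 m/g
Step 4: Convert to um/g: S = 0.124 um/g


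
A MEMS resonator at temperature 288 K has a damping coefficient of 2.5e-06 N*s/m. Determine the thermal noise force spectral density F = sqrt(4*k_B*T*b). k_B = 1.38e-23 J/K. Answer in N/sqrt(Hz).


Step 1: Compute 4 * k_B * T * b
= 4 * 1.38e-23 * 288 * 2.5e-06
= 3.9744e-26 N^2/Hz
Step 2: F_noise = sqrt(3.9744e-26)
F_noise = 1.99e-13 N/sqrt(Hz)


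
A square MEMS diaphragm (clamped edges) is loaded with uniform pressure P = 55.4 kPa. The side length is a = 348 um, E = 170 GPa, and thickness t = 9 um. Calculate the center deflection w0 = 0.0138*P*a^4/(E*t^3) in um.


Step 1: Convert pressure to compatible units (E is in GPa, so P in GPa).
P = 55.4 kPa = 55.4e-6 GPa
Step 2: Compute numerator: 0.0138 * P * a^4.
a^4 = 348^4 = 14666178816
numerator = 0.0138 * 55.4e-6 * 14666178816 = 1.1213e+04
Step 3: Compute denominator: E * t^3 = 170 * 9^3 = 123930
Step 4: w0 = numerator / denominator = 1.1213e+04 / 123930 = 0.0905 um


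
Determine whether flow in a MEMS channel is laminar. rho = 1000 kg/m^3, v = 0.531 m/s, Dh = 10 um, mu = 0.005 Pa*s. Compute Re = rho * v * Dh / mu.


Step 1: Convert Dh to meters: Dh = 10e-6 m
Step 2: Re = rho * v * Dh / mu
Re = 1000 * 0.531 * 10e-6 / 0.005
Re = 1.062
Since Re = 1.062 is below ~2300, the flow is laminar.


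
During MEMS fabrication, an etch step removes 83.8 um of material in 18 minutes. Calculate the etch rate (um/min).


Step 1: Etch rate = depth / time
Step 2: rate = 83.8 / 18
rate = 4.656 um/min


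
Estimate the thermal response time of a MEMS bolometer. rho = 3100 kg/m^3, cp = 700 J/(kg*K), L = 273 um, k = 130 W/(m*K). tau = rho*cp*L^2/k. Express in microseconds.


Step 1: Convert L to m: L = 273e-6 m
Step 2: L^2 = (273e-6)^2 = 7.4529e-08 m^2
Step 3: tau = 3100 * 700 * 7.4529e-08 / 130 = 1.244061e-03 s
Step 4: Convert to microseconds (multiply by 1e6).
tau = 1244.061 us


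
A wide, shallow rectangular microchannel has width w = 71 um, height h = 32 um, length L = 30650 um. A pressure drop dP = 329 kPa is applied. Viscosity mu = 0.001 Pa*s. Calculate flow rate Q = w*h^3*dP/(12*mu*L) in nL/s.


Step 1: Convert all dimensions to SI (meters).
w = 71e-6 m, h = 32e-6 m, L = 30650e-6 m, dP = 329e3 Pa
Step 2: Q = w * h^3 * dP / (12 * mu * L)
Q = 71e-6 * (32e-6)^3 * 329e3 / (12 * 0.001 * 30650e-6) = 2.08109764e-09 m^3/s
Step 3: Convert Q from m^3/s to nL/s (1 m^3 = 1e12 nL, so multiply by 1e12).
Q = 2081.098 nL/s


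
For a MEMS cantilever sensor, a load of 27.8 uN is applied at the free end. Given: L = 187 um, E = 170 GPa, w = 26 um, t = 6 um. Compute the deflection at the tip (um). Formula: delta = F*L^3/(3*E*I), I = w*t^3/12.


Step 1: Calculate the second moment of area.
I = w * t^3 / 12 = 26 * 6^3 / 12 = 468.0 um^4
Step 2: Convert E to consistent units (1 GPa = 1000 uN/um^2).
E = 170 GPa = 170000 uN/um^2
Step 3: Calculate tip deflection.
delta = F * L^3 / (3 * E * I)
delta = 27.8 * 187^3 / (3 * 170000 * 468.0)
delta = 0.7616 um


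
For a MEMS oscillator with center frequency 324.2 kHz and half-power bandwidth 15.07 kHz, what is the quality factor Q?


Step 1: Q = f0 / bandwidth
Step 2: Q = 324.2 / 15.07
Q = 21.5


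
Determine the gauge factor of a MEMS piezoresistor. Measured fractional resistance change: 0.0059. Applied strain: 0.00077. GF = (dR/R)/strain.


Step 1: Identify values.
dR/R = 0.0059, strain = 0.00077
Step 2: GF = (dR/R) / strain = 0.0059 / 0.00077
GF = 7.7


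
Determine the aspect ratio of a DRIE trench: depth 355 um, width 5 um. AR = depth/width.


Step 1: AR = depth / width
Step 2: AR = 355 / 5
AR = 71.0


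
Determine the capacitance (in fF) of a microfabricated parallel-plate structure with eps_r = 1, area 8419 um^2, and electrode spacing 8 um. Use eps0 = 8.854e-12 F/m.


Step 1: Convert area to m^2: A = 8419e-12 m^2
Step 2: Convert gap to m: d = 8e-6 m
Step 3: C = eps0 * eps_r * A / d
C = 8.854e-12 * 1 * 8419e-12 / 8e-6
Step 4: Convert to fF (multiply by 1e15).
C = 9.32 fF


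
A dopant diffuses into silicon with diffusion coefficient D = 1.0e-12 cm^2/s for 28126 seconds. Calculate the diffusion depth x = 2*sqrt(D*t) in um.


Step 1: Compute D*t = 1.0e-12 * 28126 = 2.8126e-08 cm^2
Step 2: sqrt(D*t) = 1.67708e-04 cm
Step 3: x = 2 * 1.67708e-04 cm = 3.35416e-04 cm
Step 4: Convert to um (1 cm = 1e4 um): x = 3.354 um


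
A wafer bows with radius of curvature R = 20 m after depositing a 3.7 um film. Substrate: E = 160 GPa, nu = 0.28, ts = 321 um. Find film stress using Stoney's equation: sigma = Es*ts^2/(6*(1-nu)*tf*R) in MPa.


Step 1: Compute numerator: Es * ts^2 = 160 * 321^2 = 16486560 (GPa*um^2)
Step 2: Compute denominator (R in um): 6*(1-nu)*tf*R = 6*0.72*3.7*20e6 = 319680000.0 (um^2)
Step 3: sigma (GPa) = 16486560 / 319680000.0 = 5.1572e-02 GPa
Step 4: Convert to MPa (x1000): sigma = 51.6 MPa


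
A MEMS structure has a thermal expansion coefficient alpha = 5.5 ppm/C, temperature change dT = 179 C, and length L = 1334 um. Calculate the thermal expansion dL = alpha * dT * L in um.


Step 1: Convert CTE: alpha = 5.5 ppm/C = 5.5e-6 /C
Step 2: dL = 5.5e-6 * 179 * 1334
dL = 1.3133 um


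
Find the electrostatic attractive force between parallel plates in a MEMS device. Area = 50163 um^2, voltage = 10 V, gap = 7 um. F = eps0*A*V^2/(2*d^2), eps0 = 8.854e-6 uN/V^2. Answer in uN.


Step 1: Identify parameters.
eps0 = 8.854e-6 uN/V^2, A = 50163 um^2, V = 10 V, d = 7 um
Step 2: Compute V^2 = 10^2 = 100
Step 3: Compute d^2 = 7^2 = 49
Step 4: F = 0.5 * 8.854e-6 * 50163 * 100 / 49
F = 0.453 uN


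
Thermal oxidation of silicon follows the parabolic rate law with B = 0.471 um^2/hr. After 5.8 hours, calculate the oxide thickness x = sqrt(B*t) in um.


Step 1: Compute B*t = 0.471 * 5.8 = 2.7318
Step 2: x = sqrt(2.7318)
x = 1.653 um


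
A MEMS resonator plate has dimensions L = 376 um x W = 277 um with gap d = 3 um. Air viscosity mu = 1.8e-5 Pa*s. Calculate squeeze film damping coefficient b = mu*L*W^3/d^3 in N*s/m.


Step 1: Convert to SI.
L = 376e-6 m, W = 277e-6 m, d = 3e-6 m
Step 2: W^3 = (277e-6)^3 = 2.13e-11 m^3
Step 3: d^3 = (3e-6)^3 = 2.70e-17 m^3
Step 4: b = 1.8e-5 * 376e-6 * 2.13e-11 / 2.70e-17
b = 5.33e-03 N*s/m


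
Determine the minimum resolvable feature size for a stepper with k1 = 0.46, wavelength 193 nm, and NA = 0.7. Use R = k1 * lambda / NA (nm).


Step 1: Identify values: k1 = 0.46, lambda = 193 nm, NA = 0.7
Step 2: R = k1 * lambda / NA
R = 0.46 * 193 / 0.7
R = 126.8 nm


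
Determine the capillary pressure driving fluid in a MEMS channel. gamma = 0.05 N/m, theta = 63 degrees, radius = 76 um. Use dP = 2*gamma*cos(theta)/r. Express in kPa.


Step 1: cos(63 deg) = 0.454
Step 2: Convert r to m: r = 76e-6 m
Step 3: dP = 2 * 0.05 * 0.454 / 76e-6 = 597.4 Pa
Step 4: Convert Pa to kPa (divide by 1000).
dP = 0.6 kPa


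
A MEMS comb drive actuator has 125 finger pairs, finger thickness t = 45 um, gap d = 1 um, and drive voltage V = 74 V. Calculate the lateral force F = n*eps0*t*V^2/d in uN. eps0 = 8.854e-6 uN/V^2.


Step 1: Parameters: n=125, eps0=8.854e-6 uN/V^2, t=45 um, V=74 V, d=1 um
Step 2: V^2 = 5476
Step 3: F = 125 * 8.854e-6 * 45 * 5476 / 1
F = 272.725 uN


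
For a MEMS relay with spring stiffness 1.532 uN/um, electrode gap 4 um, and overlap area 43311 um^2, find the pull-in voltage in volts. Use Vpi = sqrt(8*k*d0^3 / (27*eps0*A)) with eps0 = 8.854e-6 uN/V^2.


Step 1: Compute numerator: 8 * k * d0^3 = 8 * 1.532 * 4^3 = 784.384
Step 2: Compute denominator: 27 * eps0 * A = 27 * 8.854e-6 * 43311 = 10.353841
Step 3: Vpi = sqrt(784.384 / 10.353841)
Vpi = 8.7 V


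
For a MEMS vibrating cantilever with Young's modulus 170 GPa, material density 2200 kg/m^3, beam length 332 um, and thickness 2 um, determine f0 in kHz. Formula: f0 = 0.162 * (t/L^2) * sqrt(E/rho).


Step 1: Convert units to SI.
t_SI = 2e-6 m, L_SI = 332e-6 m
Step 2: Calculate sqrt(E/rho).
sqrt(170e9 / 2200) = 8790.49 m/s
Step 3: Compute f0.
f0 = 0.162 * 2e-6 / (332e-6)^2 * 8790.49 = 25839.4 Hz = 25.84 kHz


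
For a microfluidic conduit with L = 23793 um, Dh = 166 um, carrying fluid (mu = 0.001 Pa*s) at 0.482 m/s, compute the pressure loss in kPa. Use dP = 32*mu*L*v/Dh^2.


Step 1: Convert to SI: L = 23793e-6 m, Dh = 166e-6 m
Step 2: dP = 32 * 0.001 * 23793e-6 * 0.482 / (166e-6)^2
Step 3: dP = 13317.73 Pa
Step 4: Convert to kPa: dP = 13.32 kPa


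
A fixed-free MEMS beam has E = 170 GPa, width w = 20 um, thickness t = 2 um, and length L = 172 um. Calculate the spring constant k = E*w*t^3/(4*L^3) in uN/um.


Step 1: Convert E to consistent units (1 GPa = 1000 uN/um^2).
E = 170 GPa = 170000 uN/um^2
Step 2: Compute t^3 = 2^3 = 8
Step 3: Compute L^3 = 172^3 = 5088448
Step 4: k = 170000 * 20 * 8 / (4 * 5088448)
k = 1.3364 uN/um


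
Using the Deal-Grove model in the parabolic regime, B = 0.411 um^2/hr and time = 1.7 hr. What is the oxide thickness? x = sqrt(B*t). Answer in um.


Step 1: Compute B*t = 0.411 * 1.7 = 0.6987
Step 2: x = sqrt(0.6987)
x = 0.836 um


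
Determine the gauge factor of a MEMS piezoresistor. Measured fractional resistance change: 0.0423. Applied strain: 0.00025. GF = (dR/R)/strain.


Step 1: Identify values.
dR/R = 0.0423, strain = 0.00025
Step 2: GF = (dR/R) / strain = 0.0423 / 0.00025
GF = 169.2


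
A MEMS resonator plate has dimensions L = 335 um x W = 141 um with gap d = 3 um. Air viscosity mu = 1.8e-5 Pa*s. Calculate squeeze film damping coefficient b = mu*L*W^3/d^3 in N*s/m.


Step 1: Convert to SI.
L = 335e-6 m, W = 141e-6 m, d = 3e-6 m
Step 2: W^3 = (141e-6)^3 = 2.80e-12 m^3
Step 3: d^3 = (3e-6)^3 = 2.70e-17 m^3
Step 4: b = 1.8e-5 * 335e-6 * 2.80e-12 / 2.70e-17
b = 6.26e-04 N*s/m


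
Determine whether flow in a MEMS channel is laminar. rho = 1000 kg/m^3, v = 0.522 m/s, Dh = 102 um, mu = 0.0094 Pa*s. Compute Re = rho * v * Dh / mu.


Step 1: Convert Dh to meters: Dh = 102e-6 m
Step 2: Re = rho * v * Dh / mu
Re = 1000 * 0.522 * 102e-6 / 0.0094
Re = 5.664
Since Re = 5.664 is below ~2300, the flow is laminar.


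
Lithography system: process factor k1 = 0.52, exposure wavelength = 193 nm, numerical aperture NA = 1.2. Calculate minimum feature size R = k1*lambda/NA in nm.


Step 1: Identify values: k1 = 0.52, lambda = 193 nm, NA = 1.2
Step 2: R = k1 * lambda / NA
R = 0.52 * 193 / 1.2
R = 83.6 nm


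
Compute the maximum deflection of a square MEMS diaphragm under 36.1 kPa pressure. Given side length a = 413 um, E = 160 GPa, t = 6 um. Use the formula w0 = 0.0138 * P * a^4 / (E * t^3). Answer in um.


Step 1: Convert pressure to compatible units (E is in GPa, so P in GPa).
P = 36.1 kPa = 36.1e-6 GPa
Step 2: Compute numerator: 0.0138 * P * a^4.
a^4 = 413^4 = 29093783761
numerator = 0.0138 * 36.1e-6 * 29093783761 = 1.44939e+04
Step 3: Compute denominator: E * t^3 = 160 * 6^3 = 34560
Step 4: w0 = numerator / denominator = 1.44939e+04 / 34560 = 0.4194 um


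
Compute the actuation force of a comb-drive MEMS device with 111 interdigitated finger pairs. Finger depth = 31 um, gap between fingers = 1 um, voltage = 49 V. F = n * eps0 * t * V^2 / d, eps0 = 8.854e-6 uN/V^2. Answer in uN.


Step 1: Parameters: n=111, eps0=8.854e-6 uN/V^2, t=31 um, V=49 V, d=1 um
Step 2: V^2 = 2401
Step 3: F = 111 * 8.854e-6 * 31 * 2401 / 1
F = 73.15 uN


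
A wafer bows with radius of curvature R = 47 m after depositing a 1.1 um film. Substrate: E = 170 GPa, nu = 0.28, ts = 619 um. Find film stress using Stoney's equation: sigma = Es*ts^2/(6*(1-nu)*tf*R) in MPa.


Step 1: Compute numerator: Es * ts^2 = 170 * 619^2 = 65137370 (GPa*um^2)
Step 2: Compute denominator (R in um): 6*(1-nu)*tf*R = 6*0.72*1.1*47e6 = 223344000.0 (um^2)
Step 3: sigma (GPa) = 65137370 / 223344000.0 = 2.91646e-01 GPa
Step 4: Convert to MPa (x1000): sigma = 291.6 MPa


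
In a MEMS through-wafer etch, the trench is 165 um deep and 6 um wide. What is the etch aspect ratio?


Step 1: AR = depth / width
Step 2: AR = 165 / 6
AR = 27.5


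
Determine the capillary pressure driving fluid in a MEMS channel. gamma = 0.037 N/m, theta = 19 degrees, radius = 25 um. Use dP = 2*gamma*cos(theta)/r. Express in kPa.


Step 1: cos(19 deg) = 0.9455
Step 2: Convert r to m: r = 25e-6 m
Step 3: dP = 2 * 0.037 * 0.9455 / 25e-6 = 2798.7 Pa
Step 4: Convert Pa to kPa (divide by 1000).
dP = 2.8 kPa


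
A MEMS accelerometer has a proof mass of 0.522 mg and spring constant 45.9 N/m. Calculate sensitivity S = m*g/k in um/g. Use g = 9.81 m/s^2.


Step 1: Convert mass: m = 0.522 mg = 5.22e-07 kg
Step 2: S = m * g / k = 5.22e-07 * 9.81 / 45.9
Step 3: S = 1.12e-07 m/g
Step 4: Convert to um/g: S = 0.112 um/g


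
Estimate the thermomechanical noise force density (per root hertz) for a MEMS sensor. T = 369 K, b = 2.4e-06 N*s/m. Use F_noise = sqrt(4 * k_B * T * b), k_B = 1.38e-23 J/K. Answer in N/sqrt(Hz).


Step 1: Compute 4 * k_B * T * b
= 4 * 1.38e-23 * 369 * 2.4e-06
= 4.8885e-26 N^2/Hz
Step 2: F_noise = sqrt(4.8885e-26)
F_noise = 2.21e-13 N/sqrt(Hz)


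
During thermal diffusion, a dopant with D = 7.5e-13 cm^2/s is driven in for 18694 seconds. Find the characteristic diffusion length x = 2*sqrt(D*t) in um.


Step 1: Compute D*t = 7.5e-13 * 18694 = 1.40205e-08 cm^2
Step 2: sqrt(D*t) = 1.18408e-04 cm
Step 3: x = 2 * 1.18408e-04 cm = 2.36816e-04 cm
Step 4: Convert to um (1 cm = 1e4 um): x = 2.368 um


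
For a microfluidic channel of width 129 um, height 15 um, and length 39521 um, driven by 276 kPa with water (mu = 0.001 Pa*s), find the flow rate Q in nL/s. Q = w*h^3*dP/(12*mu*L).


Step 1: Convert all dimensions to SI (meters).
w = 129e-6 m, h = 15e-6 m, L = 39521e-6 m, dP = 276e3 Pa
Step 2: Q = w * h^3 * dP / (12 * mu * L)
Q = 129e-6 * (15e-6)^3 * 276e3 / (12 * 0.001 * 39521e-6) = 2.5337479e-10 m^3/s
Step 3: Convert Q from m^3/s to nL/s (1 m^3 = 1e12 nL, so multiply by 1e12).
Q = 253.375 nL/s


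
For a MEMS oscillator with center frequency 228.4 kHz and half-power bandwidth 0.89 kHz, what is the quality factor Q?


Step 1: Q = f0 / bandwidth
Step 2: Q = 228.4 / 0.89
Q = 256.6


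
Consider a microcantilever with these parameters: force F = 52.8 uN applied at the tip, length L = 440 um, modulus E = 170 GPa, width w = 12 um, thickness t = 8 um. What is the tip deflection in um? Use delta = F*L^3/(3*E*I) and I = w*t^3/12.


Step 1: Calculate the second moment of area.
I = w * t^3 / 12 = 12 * 8^3 / 12 = 512.0 um^4
Step 2: Convert E to consistent units (1 GPa = 1000 uN/um^2).
E = 170 GPa = 170000 uN/um^2
Step 3: Calculate tip deflection.
delta = F * L^3 / (3 * E * I)
delta = 52.8 * 440^3 / (3 * 170000 * 512.0)
delta = 17.2247 um


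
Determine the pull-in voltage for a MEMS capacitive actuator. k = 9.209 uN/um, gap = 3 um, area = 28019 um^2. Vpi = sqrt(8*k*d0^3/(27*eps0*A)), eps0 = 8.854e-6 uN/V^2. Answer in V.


Step 1: Compute numerator: 8 * k * d0^3 = 8 * 9.209 * 3^3 = 1989.144
Step 2: Compute denominator: 27 * eps0 * A = 27 * 8.854e-6 * 28019 = 6.698166
Step 3: Vpi = sqrt(1989.144 / 6.698166)
Vpi = 17.23 V


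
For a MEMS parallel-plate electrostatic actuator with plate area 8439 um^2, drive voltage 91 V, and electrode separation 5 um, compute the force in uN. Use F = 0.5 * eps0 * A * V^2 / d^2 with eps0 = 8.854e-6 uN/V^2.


Step 1: Identify parameters.
eps0 = 8.854e-6 uN/V^2, A = 8439 um^2, V = 91 V, d = 5 um
Step 2: Compute V^2 = 91^2 = 8281
Step 3: Compute d^2 = 5^2 = 25
Step 4: F = 0.5 * 8.854e-6 * 8439 * 8281 / 25
F = 12.375 uN


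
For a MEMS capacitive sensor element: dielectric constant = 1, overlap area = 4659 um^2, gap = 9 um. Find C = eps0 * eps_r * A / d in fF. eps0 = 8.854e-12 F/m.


Step 1: Convert area to m^2: A = 4659e-12 m^2
Step 2: Convert gap to m: d = 9e-6 m
Step 3: C = eps0 * eps_r * A / d
C = 8.854e-12 * 1 * 4659e-12 / 9e-6
Step 4: Convert to fF (multiply by 1e15).
C = 4.58 fF


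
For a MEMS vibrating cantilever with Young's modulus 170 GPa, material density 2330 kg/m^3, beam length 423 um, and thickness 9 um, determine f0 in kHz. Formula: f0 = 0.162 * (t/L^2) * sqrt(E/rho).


Step 1: Convert units to SI.
t_SI = 9e-6 m, L_SI = 423e-6 m
Step 2: Calculate sqrt(E/rho).
sqrt(170e9 / 2330) = 8541.74 m/s
Step 3: Compute f0.
f0 = 0.162 * 9e-6 / (423e-6)^2 * 8541.74 = 69602.2 Hz = 69.6 kHz


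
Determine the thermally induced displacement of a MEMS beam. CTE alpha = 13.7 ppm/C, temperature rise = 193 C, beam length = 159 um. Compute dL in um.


Step 1: Convert CTE: alpha = 13.7 ppm/C = 13.7e-6 /C
Step 2: dL = 13.7e-6 * 193 * 159
dL = 0.4204 um


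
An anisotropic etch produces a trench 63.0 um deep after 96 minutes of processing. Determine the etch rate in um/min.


Step 1: Etch rate = depth / time
Step 2: rate = 63.0 / 96
rate = 0.656 um/min


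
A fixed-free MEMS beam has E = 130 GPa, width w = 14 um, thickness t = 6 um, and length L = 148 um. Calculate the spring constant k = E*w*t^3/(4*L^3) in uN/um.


Step 1: Convert E to consistent units (1 GPa = 1000 uN/um^2).
E = 130 GPa = 130000 uN/um^2
Step 2: Compute t^3 = 6^3 = 216
Step 3: Compute L^3 = 148^3 = 3241792
Step 4: k = 130000 * 14 * 216 / (4 * 3241792)
k = 30.3166 uN/um


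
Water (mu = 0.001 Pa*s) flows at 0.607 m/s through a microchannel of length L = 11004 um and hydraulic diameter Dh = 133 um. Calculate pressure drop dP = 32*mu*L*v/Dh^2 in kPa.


Step 1: Convert to SI: L = 11004e-6 m, Dh = 133e-6 m
Step 2: dP = 32 * 0.001 * 11004e-6 * 0.607 / (133e-6)^2
Step 3: dP = 12083.31 Pa
Step 4: Convert to kPa: dP = 12.08 kPa


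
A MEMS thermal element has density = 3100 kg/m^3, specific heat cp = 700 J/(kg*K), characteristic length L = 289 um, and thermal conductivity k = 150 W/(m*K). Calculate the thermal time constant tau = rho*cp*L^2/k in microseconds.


Step 1: Convert L to m: L = 289e-6 m
Step 2: L^2 = (289e-6)^2 = 8.3521e-08 m^2
Step 3: tau = 3100 * 700 * 8.3521e-08 / 150 = 1.2082705e-03 s
Step 4: Convert to microseconds (multiply by 1e6).
tau = 1208.27 us


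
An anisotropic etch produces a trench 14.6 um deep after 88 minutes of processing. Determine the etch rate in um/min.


Step 1: Etch rate = depth / time
Step 2: rate = 14.6 / 88
rate = 0.166 um/min


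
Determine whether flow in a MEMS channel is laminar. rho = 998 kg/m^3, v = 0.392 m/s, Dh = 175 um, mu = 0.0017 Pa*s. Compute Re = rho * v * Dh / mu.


Step 1: Convert Dh to meters: Dh = 175e-6 m
Step 2: Re = rho * v * Dh / mu
Re = 998 * 0.392 * 175e-6 / 0.0017
Re = 40.272
Since Re = 40.272 is below ~2300, the flow is laminar.


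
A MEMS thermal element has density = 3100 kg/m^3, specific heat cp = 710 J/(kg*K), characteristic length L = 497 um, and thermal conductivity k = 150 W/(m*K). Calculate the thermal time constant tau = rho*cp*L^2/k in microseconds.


Step 1: Convert L to m: L = 497e-6 m
Step 2: L^2 = (497e-6)^2 = 2.47009e-07 m^2
Step 3: tau = 3100 * 710 * 2.47009e-07 / 150 = 3.62444539e-03 s
Step 4: Convert to microseconds (multiply by 1e6).
tau = 3624.445 us


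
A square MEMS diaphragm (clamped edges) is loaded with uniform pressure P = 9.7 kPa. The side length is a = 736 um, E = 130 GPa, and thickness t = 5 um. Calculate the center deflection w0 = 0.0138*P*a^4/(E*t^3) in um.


Step 1: Convert pressure to compatible units (E is in GPa, so P in GPa).
P = 9.7 kPa = 9.7e-6 GPa
Step 2: Compute numerator: 0.0138 * P * a^4.
a^4 = 736^4 = 293434556416
numerator = 0.0138 * 9.7e-6 * 293434556416 = 3.927915e+04
Step 3: Compute denominator: E * t^3 = 130 * 5^3 = 16250
Step 4: w0 = numerator / denominator = 3.927915e+04 / 16250 = 2.4172 um


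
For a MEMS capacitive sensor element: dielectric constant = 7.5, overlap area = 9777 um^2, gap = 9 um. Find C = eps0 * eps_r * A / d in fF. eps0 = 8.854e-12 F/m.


Step 1: Convert area to m^2: A = 9777e-12 m^2
Step 2: Convert gap to m: d = 9e-6 m
Step 3: C = eps0 * eps_r * A / d
C = 8.854e-12 * 7.5 * 9777e-12 / 9e-6
Step 4: Convert to fF (multiply by 1e15).
C = 72.14 fF


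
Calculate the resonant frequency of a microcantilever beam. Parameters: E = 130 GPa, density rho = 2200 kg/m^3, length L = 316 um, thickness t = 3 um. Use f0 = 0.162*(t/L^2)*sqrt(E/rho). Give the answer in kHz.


Step 1: Convert units to SI.
t_SI = 3e-6 m, L_SI = 316e-6 m
Step 2: Calculate sqrt(E/rho).
sqrt(130e9 / 2200) = 7687.06 m/s
Step 3: Compute f0.
f0 = 0.162 * 3e-6 / (316e-6)^2 * 7687.06 = 37413.0 Hz = 37.41 kHz


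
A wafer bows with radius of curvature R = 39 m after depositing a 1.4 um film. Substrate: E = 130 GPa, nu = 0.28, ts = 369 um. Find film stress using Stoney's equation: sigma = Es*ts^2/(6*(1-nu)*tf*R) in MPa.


Step 1: Compute numerator: Es * ts^2 = 130 * 369^2 = 17700930 (GPa*um^2)
Step 2: Compute denominator (R in um): 6*(1-nu)*tf*R = 6*0.72*1.4*39e6 = 235872000.0 (um^2)
Step 3: sigma (GPa) = 17700930 / 235872000.0 = 7.5045e-02 GPa
Step 4: Convert to MPa (x1000): sigma = 75.0 MPa


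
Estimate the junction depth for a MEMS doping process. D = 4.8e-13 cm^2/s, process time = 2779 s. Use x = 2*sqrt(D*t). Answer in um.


Step 1: Compute D*t = 4.8e-13 * 2779 = 1.33392e-09 cm^2
Step 2: sqrt(D*t) = 3.652e-05 cm
Step 3: x = 2 * 3.652e-05 cm = 7.304e-05 cm
Step 4: Convert to um (1 cm = 1e4 um): x = 0.73 um


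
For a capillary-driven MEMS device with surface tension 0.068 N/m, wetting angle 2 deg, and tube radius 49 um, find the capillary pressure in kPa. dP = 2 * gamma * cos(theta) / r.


Step 1: cos(2 deg) = 0.9994
Step 2: Convert r to m: r = 49e-6 m
Step 3: dP = 2 * 0.068 * 0.9994 / 49e-6 = 2773.8 Pa
Step 4: Convert Pa to kPa (divide by 1000).
dP = 2.77 kPa


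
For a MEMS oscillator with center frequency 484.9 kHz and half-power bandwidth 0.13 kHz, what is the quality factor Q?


Step 1: Q = f0 / bandwidth
Step 2: Q = 484.9 / 0.13
Q = 3730.0


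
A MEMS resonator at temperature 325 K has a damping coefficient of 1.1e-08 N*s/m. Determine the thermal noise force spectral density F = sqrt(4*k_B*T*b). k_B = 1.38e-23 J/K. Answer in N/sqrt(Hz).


Step 1: Compute 4 * k_B * T * b
= 4 * 1.38e-23 * 325 * 1.1e-08
= 1.9734e-28 N^2/Hz
Step 2: F_noise = sqrt(1.9734e-28)
F_noise = 1.40e-14 N/sqrt(Hz)


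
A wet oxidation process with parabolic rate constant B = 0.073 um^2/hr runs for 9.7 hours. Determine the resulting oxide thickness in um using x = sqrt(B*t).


Step 1: Compute B*t = 0.073 * 9.7 = 0.7081
Step 2: x = sqrt(0.7081)
x = 0.841 um


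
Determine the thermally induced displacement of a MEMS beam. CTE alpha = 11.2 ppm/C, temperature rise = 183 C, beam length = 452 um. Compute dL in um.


Step 1: Convert CTE: alpha = 11.2 ppm/C = 11.2e-6 /C
Step 2: dL = 11.2e-6 * 183 * 452
dL = 0.9264 um


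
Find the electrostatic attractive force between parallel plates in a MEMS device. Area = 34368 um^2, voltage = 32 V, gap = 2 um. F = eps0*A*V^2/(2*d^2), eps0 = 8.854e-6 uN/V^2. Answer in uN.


Step 1: Identify parameters.
eps0 = 8.854e-6 uN/V^2, A = 34368 um^2, V = 32 V, d = 2 um
Step 2: Compute V^2 = 32^2 = 1024
Step 3: Compute d^2 = 2^2 = 4
Step 4: F = 0.5 * 8.854e-6 * 34368 * 1024 / 4
F = 38.95 uN


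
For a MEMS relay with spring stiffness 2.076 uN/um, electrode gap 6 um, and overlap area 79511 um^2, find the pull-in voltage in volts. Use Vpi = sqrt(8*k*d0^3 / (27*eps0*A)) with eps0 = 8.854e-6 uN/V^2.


Step 1: Compute numerator: 8 * k * d0^3 = 8 * 2.076 * 6^3 = 3587.328
Step 2: Compute denominator: 27 * eps0 * A = 27 * 8.854e-6 * 79511 = 19.007741
Step 3: Vpi = sqrt(3587.328 / 19.007741)
Vpi = 13.74 V


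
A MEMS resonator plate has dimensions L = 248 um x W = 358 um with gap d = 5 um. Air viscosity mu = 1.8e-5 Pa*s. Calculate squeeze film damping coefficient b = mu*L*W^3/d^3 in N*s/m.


Step 1: Convert to SI.
L = 248e-6 m, W = 358e-6 m, d = 5e-6 m
Step 2: W^3 = (358e-6)^3 = 4.59e-11 m^3
Step 3: d^3 = (5e-6)^3 = 1.25e-16 m^3
Step 4: b = 1.8e-5 * 248e-6 * 4.59e-11 / 1.25e-16
b = 1.64e-03 N*s/m


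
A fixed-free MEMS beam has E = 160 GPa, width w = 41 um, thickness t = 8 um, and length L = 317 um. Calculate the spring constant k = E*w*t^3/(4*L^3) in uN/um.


Step 1: Convert E to consistent units (1 GPa = 1000 uN/um^2).
E = 160 GPa = 160000 uN/um^2
Step 2: Compute t^3 = 8^3 = 512
Step 3: Compute L^3 = 317^3 = 31855013
Step 4: k = 160000 * 41 * 512 / (4 * 31855013)
k = 26.3594 uN/um


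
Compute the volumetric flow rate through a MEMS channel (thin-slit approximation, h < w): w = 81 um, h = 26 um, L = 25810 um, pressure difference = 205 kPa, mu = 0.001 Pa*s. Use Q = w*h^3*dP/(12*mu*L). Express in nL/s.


Step 1: Convert all dimensions to SI (meters).
w = 81e-6 m, h = 26e-6 m, L = 25810e-6 m, dP = 205e3 Pa
Step 2: Q = w * h^3 * dP / (12 * mu * L)
Q = 81e-6 * (26e-6)^3 * 205e3 / (12 * 0.001 * 25810e-6) = 9.4230105e-10 m^3/s
Step 3: Convert Q from m^3/s to nL/s (1 m^3 = 1e12 nL, so multiply by 1e12).
Q = 942.301 nL/s


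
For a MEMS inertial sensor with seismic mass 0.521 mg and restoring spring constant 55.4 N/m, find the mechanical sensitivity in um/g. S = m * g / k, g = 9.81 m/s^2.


Step 1: Convert mass: m = 0.521 mg = 5.21e-07 kg
Step 2: S = m * g / k = 5.21e-07 * 9.81 / 55.4
Step 3: S = 9.23e-08 m/g
Step 4: Convert to um/g: S = 0.092 um/g


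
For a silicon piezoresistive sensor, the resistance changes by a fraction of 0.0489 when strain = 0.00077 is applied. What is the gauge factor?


Step 1: Identify values.
dR/R = 0.0489, strain = 0.00077
Step 2: GF = (dR/R) / strain = 0.0489 / 0.00077
GF = 63.5


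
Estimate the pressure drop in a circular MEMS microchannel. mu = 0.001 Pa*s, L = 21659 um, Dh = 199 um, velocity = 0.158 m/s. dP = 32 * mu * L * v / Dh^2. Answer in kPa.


Step 1: Convert to SI: L = 21659e-6 m, Dh = 199e-6 m
Step 2: dP = 32 * 0.001 * 21659e-6 * 0.158 / (199e-6)^2
Step 3: dP = 2765.28 Pa
Step 4: Convert to kPa: dP = 2.77 kPa


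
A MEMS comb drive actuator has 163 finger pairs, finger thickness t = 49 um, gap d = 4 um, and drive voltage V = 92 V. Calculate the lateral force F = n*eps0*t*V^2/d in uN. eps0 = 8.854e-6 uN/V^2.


Step 1: Parameters: n=163, eps0=8.854e-6 uN/V^2, t=49 um, V=92 V, d=4 um
Step 2: V^2 = 8464
Step 3: F = 163 * 8.854e-6 * 49 * 8464 / 4
F = 149.637 uN


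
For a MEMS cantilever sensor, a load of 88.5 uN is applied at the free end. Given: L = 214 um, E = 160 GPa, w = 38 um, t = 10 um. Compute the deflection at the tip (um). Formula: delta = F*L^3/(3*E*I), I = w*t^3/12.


Step 1: Calculate the second moment of area.
I = w * t^3 / 12 = 38 * 10^3 / 12 = 3166.6667 um^4
Step 2: Convert E to consistent units (1 GPa = 1000 uN/um^2).
E = 160 GPa = 160000 uN/um^2
Step 3: Calculate tip deflection.
delta = F * L^3 / (3 * E * I)
delta = 88.5 * 214^3 / (3 * 160000 * 3166.6667)
delta = 0.5706 um


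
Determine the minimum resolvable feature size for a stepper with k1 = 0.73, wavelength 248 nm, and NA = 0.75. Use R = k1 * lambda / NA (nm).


Step 1: Identify values: k1 = 0.73, lambda = 248 nm, NA = 0.75
Step 2: R = k1 * lambda / NA
R = 0.73 * 248 / 0.75
R = 241.4 nm


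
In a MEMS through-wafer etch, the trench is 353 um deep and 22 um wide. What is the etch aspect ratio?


Step 1: AR = depth / width
Step 2: AR = 353 / 22
AR = 16.0


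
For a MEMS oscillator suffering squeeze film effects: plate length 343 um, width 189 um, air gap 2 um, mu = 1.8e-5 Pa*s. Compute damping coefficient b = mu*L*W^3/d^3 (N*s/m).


Step 1: Convert to SI.
L = 343e-6 m, W = 189e-6 m, d = 2e-6 m
Step 2: W^3 = (189e-6)^3 = 6.75e-12 m^3
Step 3: d^3 = (2e-6)^3 = 8.00e-18 m^3
Step 4: b = 1.8e-5 * 343e-6 * 6.75e-12 / 8.00e-18
b = 5.21e-03 N*s/m


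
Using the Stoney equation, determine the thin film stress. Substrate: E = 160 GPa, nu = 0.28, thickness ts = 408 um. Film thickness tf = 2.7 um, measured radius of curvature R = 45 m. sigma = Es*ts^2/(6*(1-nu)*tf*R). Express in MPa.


Step 1: Compute numerator: Es * ts^2 = 160 * 408^2 = 26634240 (GPa*um^2)
Step 2: Compute denominator (R in um): 6*(1-nu)*tf*R = 6*0.72*2.7*45e6 = 524880000.0 (um^2)
Step 3: sigma (GPa) = 26634240 / 524880000.0 = 5.0743e-02 GPa
Step 4: Convert to MPa (x1000): sigma = 50.7 MPa


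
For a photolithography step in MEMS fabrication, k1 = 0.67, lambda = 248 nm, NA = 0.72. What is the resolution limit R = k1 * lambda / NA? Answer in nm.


Step 1: Identify values: k1 = 0.67, lambda = 248 nm, NA = 0.72
Step 2: R = k1 * lambda / NA
R = 0.67 * 248 / 0.72
R = 230.8 nm


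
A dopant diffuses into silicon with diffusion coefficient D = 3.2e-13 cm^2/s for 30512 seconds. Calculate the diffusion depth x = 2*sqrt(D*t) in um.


Step 1: Compute D*t = 3.2e-13 * 30512 = 9.76384e-09 cm^2
Step 2: sqrt(D*t) = 9.88121e-05 cm
Step 3: x = 2 * 9.88121e-05 cm = 1.976242e-04 cm
Step 4: Convert to um (1 cm = 1e4 um): x = 1.976 um


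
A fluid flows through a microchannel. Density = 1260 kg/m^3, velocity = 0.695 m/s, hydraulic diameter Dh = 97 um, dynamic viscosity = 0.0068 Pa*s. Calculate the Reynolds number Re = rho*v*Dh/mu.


Step 1: Convert Dh to meters: Dh = 97e-6 m
Step 2: Re = rho * v * Dh / mu
Re = 1260 * 0.695 * 97e-6 / 0.0068
Re = 12.492


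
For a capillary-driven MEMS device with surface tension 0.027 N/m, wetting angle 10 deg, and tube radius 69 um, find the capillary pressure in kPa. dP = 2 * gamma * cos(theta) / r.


Step 1: cos(10 deg) = 0.9848
Step 2: Convert r to m: r = 69e-6 m
Step 3: dP = 2 * 0.027 * 0.9848 / 69e-6 = 770.7 Pa
Step 4: Convert Pa to kPa (divide by 1000).
dP = 0.77 kPa


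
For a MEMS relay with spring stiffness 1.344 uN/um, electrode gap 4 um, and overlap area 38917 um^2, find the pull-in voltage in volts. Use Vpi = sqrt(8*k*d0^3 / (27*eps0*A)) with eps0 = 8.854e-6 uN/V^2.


Step 1: Compute numerator: 8 * k * d0^3 = 8 * 1.344 * 4^3 = 688.128
Step 2: Compute denominator: 27 * eps0 * A = 27 * 8.854e-6 * 38917 = 9.30342
Step 3: Vpi = sqrt(688.128 / 9.30342)
Vpi = 8.6 V


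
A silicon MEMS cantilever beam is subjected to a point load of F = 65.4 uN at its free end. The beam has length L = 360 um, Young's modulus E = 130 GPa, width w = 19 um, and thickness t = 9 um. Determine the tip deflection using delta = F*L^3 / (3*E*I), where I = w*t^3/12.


Step 1: Calculate the second moment of area.
I = w * t^3 / 12 = 19 * 9^3 / 12 = 1154.25 um^4
Step 2: Convert E to consistent units (1 GPa = 1000 uN/um^2).
E = 130 GPa = 130000 uN/um^2
Step 3: Calculate tip deflection.
delta = F * L^3 / (3 * E * I)
delta = 65.4 * 360^3 / (3 * 130000 * 1154.25)
delta = 6.7783 um


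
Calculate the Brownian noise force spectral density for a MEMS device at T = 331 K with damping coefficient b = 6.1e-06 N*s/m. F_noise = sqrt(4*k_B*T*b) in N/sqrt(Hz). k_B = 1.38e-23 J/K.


Step 1: Compute 4 * k_B * T * b
= 4 * 1.38e-23 * 331 * 6.1e-06
= 1.1145e-25 N^2/Hz
Step 2: F_noise = sqrt(1.1145e-25)
F_noise = 3.34e-13 N/sqrt(Hz)


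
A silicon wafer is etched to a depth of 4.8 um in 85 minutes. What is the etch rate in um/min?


Step 1: Etch rate = depth / time
Step 2: rate = 4.8 / 85
rate = 0.056 um/min


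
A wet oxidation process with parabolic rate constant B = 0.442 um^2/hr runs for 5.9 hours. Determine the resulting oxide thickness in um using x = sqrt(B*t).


Step 1: Compute B*t = 0.442 * 5.9 = 2.6078
Step 2: x = sqrt(2.6078)
x = 1.615 um


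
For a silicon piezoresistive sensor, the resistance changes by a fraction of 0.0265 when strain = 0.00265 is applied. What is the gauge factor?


Step 1: Identify values.
dR/R = 0.0265, strain = 0.00265
Step 2: GF = (dR/R) / strain = 0.0265 / 0.00265
GF = 10.0


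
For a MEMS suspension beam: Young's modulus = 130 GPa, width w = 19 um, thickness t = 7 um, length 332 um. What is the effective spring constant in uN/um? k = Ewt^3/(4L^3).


Step 1: Convert E to consistent units (1 GPa = 1000 uN/um^2).
E = 130 GPa = 130000 uN/um^2
Step 2: Compute t^3 = 7^3 = 343
Step 3: Compute L^3 = 332^3 = 36594368
Step 4: k = 130000 * 19 * 343 / (4 * 36594368)
k = 5.7878 uN/um


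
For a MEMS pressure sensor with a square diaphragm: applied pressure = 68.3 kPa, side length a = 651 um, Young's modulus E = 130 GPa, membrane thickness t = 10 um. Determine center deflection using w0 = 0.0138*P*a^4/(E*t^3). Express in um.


Step 1: Convert pressure to compatible units (E is in GPa, so P in GPa).
P = 68.3 kPa = 68.3e-6 GPa
Step 2: Compute numerator: 0.0138 * P * a^4.
a^4 = 651^4 = 179607287601
numerator = 0.0138 * 68.3e-6 * 179607287601 = 1.692871e+05
Step 3: Compute denominator: E * t^3 = 130 * 10^3 = 130000
Step 4: w0 = numerator / denominator = 1.692871e+05 / 130000 = 1.3022 um


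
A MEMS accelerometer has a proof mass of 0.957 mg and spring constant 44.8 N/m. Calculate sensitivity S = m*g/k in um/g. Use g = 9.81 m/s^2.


Step 1: Convert mass: m = 0.957 mg = 9.57e-07 kg
Step 2: S = m * g / k = 9.57e-07 * 9.81 / 44.8
Step 3: S = 2.10e-07 m/g
Step 4: Convert to um/g: S = 0.21 um/g


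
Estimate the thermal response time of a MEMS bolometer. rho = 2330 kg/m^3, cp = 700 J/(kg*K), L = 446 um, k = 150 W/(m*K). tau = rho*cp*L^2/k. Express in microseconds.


Step 1: Convert L to m: L = 446e-6 m
Step 2: L^2 = (446e-6)^2 = 1.98916e-07 m^2
Step 3: tau = 2330 * 700 * 1.98916e-07 / 150 = 2.16288e-03 s
Step 4: Convert to microseconds (multiply by 1e6).
tau = 2162.88 us


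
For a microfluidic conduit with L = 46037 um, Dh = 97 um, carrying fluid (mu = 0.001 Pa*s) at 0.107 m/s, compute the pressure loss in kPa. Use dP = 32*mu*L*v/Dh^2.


Step 1: Convert to SI: L = 46037e-6 m, Dh = 97e-6 m
Step 2: dP = 32 * 0.001 * 46037e-6 * 0.107 / (97e-6)^2
Step 3: dP = 16753.18 Pa
Step 4: Convert to kPa: dP = 16.75 kPa


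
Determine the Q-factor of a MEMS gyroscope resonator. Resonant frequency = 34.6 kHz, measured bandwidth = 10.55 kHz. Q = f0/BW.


Step 1: Q = f0 / bandwidth
Step 2: Q = 34.6 / 10.55
Q = 3.3


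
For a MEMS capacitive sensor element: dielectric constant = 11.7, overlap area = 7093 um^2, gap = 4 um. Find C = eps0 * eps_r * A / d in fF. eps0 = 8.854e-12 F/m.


Step 1: Convert area to m^2: A = 7093e-12 m^2
Step 2: Convert gap to m: d = 4e-6 m
Step 3: C = eps0 * eps_r * A / d
C = 8.854e-12 * 11.7 * 7093e-12 / 4e-6
Step 4: Convert to fF (multiply by 1e15).
C = 183.69 fF


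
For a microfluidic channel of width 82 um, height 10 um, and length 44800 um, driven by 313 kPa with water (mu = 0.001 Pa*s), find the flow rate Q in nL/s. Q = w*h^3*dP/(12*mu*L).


Step 1: Convert all dimensions to SI (meters).
w = 82e-6 m, h = 10e-6 m, L = 44800e-6 m, dP = 313e3 Pa
Step 2: Q = w * h^3 * dP / (12 * mu * L)
Q = 82e-6 * (10e-6)^3 * 313e3 / (12 * 0.001 * 44800e-6) = 4.774182e-11 m^3/s
Step 3: Convert Q from m^3/s to nL/s (1 m^3 = 1e12 nL, so multiply by 1e12).
Q = 47.742 nL/s


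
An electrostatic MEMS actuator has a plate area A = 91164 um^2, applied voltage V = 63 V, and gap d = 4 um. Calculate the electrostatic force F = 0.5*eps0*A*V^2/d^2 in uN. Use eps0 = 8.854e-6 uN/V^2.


Step 1: Identify parameters.
eps0 = 8.854e-6 uN/V^2, A = 91164 um^2, V = 63 V, d = 4 um
Step 2: Compute V^2 = 63^2 = 3969
Step 3: Compute d^2 = 4^2 = 16
Step 4: F = 0.5 * 8.854e-6 * 91164 * 3969 / 16
F = 100.114 uN


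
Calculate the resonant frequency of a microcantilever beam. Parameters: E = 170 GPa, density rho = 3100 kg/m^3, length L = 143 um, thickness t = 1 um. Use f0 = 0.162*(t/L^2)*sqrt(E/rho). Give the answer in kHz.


Step 1: Convert units to SI.
t_SI = 1e-6 m, L_SI = 143e-6 m
Step 2: Calculate sqrt(E/rho).
sqrt(170e9 / 3100) = 7405.32 m/s
Step 3: Compute f0.
f0 = 0.162 * 1e-6 / (143e-6)^2 * 7405.32 = 58666.0 Hz = 58.67 kHz


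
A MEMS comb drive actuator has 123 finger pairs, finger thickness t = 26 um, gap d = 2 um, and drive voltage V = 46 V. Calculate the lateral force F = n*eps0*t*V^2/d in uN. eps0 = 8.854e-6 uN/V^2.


Step 1: Parameters: n=123, eps0=8.854e-6 uN/V^2, t=26 um, V=46 V, d=2 um
Step 2: V^2 = 2116
Step 3: F = 123 * 8.854e-6 * 26 * 2116 / 2
F = 29.957 uN


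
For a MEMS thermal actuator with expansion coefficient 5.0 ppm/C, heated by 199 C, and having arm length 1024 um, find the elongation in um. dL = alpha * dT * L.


Step 1: Convert CTE: alpha = 5.0 ppm/C = 5.0e-6 /C
Step 2: dL = 5.0e-6 * 199 * 1024
dL = 1.0189 um
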